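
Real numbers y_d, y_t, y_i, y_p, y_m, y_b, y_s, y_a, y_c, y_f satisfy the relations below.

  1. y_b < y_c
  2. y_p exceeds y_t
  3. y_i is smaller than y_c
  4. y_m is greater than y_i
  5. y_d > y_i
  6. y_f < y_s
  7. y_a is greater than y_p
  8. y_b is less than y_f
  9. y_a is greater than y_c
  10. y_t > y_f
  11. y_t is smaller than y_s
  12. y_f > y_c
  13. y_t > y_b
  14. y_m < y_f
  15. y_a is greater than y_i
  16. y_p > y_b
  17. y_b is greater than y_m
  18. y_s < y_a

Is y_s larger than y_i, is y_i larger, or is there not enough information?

Link the given pairs in sequence: y_i < y_m; y_m < y_b; y_b < y_c; y_c < y_f; y_f < y_t; y_t < y_s.
Together: y_i < y_m < y_b < y_c < y_f < y_t < y_s.
So y_s is larger.

y_s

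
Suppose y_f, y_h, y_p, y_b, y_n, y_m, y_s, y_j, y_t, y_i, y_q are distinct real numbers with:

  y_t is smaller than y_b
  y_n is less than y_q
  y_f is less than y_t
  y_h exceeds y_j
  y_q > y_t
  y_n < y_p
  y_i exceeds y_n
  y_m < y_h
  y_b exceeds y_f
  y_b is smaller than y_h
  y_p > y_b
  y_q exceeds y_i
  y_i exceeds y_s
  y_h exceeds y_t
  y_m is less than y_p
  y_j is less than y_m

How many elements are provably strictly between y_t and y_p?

Chaining upward from y_t reaches: y_b, y_q, y_h.
Chaining downward from y_p reaches: y_f, y_b, y_j, y_m, y_n.
Strictly between y_t and y_p are those in both lists: y_b — 1 element.

1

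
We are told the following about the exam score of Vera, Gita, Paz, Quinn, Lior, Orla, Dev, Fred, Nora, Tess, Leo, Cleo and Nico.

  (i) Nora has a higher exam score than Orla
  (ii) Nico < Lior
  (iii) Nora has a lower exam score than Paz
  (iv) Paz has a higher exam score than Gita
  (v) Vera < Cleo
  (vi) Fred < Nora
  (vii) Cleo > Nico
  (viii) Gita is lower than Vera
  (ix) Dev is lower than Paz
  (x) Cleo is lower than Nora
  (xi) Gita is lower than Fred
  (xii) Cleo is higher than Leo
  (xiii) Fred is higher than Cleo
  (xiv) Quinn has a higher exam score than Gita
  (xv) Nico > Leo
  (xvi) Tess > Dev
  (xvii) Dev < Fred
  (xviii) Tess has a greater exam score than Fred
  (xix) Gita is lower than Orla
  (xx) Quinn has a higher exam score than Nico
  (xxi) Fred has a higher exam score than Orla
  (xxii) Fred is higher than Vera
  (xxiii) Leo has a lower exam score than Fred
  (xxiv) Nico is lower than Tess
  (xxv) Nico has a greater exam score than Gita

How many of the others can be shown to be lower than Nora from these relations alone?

8

From Nora the given relations immediately reach Orla, Cleo, Fred.
From those, Dev, Gita, Leo, Vera, Nico — 8 in total.
Nothing else is reachable below Nora; 8 in all.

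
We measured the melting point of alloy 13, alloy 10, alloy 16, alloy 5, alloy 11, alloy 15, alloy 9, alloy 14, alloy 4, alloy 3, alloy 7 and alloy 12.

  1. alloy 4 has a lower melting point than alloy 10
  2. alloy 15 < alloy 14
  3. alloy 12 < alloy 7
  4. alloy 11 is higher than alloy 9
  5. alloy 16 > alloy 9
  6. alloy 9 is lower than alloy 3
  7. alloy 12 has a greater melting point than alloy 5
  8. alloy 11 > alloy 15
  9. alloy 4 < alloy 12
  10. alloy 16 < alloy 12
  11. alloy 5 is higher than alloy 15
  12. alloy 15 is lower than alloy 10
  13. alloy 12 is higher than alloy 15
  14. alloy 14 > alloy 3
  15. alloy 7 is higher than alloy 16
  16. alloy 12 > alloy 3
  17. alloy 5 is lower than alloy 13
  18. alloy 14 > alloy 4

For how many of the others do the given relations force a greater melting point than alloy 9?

Directly above alloy 9: alloy 11, alloy 16, alloy 3.
One step further: alloy 14, alloy 12, alloy 7 (6 so far).
No other element is forced above alloy 9 by the given relations, so the count is 6.

6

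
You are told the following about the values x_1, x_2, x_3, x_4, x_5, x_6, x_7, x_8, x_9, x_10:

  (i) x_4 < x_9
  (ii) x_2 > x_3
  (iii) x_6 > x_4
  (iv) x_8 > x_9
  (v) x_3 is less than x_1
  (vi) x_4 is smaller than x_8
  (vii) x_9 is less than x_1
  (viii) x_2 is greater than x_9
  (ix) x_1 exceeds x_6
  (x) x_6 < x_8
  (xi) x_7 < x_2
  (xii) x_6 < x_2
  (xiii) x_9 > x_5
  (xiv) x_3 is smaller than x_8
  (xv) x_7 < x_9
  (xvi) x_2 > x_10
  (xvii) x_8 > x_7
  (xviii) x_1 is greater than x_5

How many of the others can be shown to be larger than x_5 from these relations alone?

The elements the relations force above x_5 are x_9, x_1, x_8, x_2 — no chain reaches any other.
That is 4.

4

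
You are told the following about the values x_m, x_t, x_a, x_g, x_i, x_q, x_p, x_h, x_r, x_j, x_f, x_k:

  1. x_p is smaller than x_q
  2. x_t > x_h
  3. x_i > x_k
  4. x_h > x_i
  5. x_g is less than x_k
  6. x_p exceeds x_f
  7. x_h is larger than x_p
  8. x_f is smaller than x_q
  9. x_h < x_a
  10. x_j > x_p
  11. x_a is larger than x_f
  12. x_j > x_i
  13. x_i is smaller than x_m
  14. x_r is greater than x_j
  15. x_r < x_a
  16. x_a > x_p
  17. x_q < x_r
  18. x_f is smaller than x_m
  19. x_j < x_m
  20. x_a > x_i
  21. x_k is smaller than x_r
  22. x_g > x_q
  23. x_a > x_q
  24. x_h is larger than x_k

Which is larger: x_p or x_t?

x_t

Following the relations from x_p: x_p < x_q < x_g < x_k < x_i < x_h < x_t.
So x_p < x_t; x_t is the larger of the two.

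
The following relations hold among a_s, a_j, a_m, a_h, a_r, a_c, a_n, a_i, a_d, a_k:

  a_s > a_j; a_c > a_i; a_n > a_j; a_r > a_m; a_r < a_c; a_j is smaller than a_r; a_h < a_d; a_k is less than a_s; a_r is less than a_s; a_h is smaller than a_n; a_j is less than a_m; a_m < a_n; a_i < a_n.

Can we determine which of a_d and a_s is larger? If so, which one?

Following every chain through a_s: below a_s we get a_j, a_m, a_r, a_k.
a_d is not reached, and no chain runs the other way from a_d to a_s.
So the given relations leave the order of a_s and a_d undetermined.

undetermined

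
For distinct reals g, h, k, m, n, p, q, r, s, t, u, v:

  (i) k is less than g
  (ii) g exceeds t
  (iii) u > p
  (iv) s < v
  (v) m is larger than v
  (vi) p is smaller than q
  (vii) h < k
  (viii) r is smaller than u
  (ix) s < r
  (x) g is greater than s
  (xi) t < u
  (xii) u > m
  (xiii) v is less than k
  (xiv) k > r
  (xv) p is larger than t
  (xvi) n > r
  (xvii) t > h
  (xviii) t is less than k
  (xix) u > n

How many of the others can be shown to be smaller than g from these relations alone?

6

From g the given relations immediately reach s, t, k.
From those, r, h, v — 6 in total.
No other element is forced below g by the given relations, so the count is 6.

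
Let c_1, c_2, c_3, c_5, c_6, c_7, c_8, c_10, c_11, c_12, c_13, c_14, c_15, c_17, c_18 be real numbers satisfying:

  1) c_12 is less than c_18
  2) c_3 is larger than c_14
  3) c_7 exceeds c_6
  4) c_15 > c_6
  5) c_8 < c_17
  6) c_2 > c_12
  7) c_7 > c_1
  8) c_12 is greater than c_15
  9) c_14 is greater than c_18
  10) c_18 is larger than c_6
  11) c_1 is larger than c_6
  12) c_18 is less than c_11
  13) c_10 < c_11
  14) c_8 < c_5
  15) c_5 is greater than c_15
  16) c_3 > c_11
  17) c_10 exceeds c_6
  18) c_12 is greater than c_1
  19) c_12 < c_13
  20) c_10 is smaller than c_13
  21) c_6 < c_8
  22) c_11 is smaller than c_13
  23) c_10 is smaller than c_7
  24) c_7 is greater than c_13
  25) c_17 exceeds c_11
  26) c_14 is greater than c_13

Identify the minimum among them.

c_6

Chaining upward from c_6: directly above it, c_1, c_10, c_15, c_18, c_8, c_7; then c_12, c_11, c_13, c_14, c_17, c_5; then c_3, c_2.
That covers every other element, and nothing is given below c_6, so c_6 is the minimum.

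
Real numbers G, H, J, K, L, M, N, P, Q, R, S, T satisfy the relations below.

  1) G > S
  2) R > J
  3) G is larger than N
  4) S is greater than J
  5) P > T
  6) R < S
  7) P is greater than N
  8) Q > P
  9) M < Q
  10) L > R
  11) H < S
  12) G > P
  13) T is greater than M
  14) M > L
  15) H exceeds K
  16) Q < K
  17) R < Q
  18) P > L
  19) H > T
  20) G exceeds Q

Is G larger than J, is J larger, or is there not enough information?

J < R and R < L give J < L.
With L < M: J < R < L < M.
Then M < T extends the chain to T.
Then T < P extends the chain to P.
With P < Q: J < R < L < M < T < P < Q.
With Q < K: J < R < L < M < T < P < Q < K.
Then K < H extends the chain to H.
Then H < S extends the chain to S.
Then S < G extends the chain to G.
So G is larger.

G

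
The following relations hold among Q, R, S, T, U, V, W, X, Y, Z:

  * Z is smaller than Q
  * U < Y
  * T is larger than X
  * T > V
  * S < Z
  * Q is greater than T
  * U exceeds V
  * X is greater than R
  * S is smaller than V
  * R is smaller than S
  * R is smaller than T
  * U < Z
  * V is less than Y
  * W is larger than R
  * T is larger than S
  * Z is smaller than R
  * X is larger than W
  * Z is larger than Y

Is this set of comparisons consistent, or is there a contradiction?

inconsistent

Chaining the given relations yields S < V < U < Y < Z < R, so S < R. But one relation states R < S. These cannot both hold.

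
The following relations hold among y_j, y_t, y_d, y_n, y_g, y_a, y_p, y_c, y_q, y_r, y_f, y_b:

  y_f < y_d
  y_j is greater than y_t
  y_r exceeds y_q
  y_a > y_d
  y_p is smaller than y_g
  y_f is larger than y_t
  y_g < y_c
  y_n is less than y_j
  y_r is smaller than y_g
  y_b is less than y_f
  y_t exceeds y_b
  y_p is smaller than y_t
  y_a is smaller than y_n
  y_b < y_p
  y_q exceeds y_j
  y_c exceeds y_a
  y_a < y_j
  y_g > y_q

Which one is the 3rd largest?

The consecutive relations fix a unique order: y_b < y_p < y_t < y_f < y_d < y_a < y_n < y_j < y_q < y_r < y_g < y_c.
Counting 3 from the largest end gives y_r.

y_r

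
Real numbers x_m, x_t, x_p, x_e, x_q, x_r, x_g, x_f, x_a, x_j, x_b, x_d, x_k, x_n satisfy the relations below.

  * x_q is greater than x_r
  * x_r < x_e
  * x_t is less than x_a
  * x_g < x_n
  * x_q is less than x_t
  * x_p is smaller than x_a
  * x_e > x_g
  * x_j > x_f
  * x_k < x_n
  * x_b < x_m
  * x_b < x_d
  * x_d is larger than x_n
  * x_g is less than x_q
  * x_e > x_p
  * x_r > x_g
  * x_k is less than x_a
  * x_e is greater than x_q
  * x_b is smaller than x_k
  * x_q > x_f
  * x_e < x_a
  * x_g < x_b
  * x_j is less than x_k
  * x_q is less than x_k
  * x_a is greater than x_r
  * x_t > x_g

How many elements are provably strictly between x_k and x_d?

Chaining upward from x_k reaches: x_n, x_a.
Chaining downward from x_d reaches: x_g, x_f, x_b, x_j, x_r, x_q, x_n.
Strictly between x_k and x_d are those in both lists: x_n — 1 element.

1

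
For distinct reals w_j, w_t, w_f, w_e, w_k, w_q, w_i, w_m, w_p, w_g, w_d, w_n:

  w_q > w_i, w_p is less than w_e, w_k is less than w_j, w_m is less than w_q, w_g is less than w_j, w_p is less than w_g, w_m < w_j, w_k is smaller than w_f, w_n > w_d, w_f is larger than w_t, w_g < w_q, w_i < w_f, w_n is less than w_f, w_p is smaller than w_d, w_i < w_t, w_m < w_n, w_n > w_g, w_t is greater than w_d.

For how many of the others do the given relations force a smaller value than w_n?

The elements the relations force below w_n are w_p, w_g, w_m, w_d — no chain reaches any other.
That is 4.

4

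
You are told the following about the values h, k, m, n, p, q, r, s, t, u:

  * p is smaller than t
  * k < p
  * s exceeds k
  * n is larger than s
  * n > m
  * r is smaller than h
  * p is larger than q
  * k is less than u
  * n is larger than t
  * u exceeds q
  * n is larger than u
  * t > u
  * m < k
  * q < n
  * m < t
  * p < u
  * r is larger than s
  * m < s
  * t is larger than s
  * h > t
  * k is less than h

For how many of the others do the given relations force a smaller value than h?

From h the given relations immediately reach k, r, t.
From those, m, p, u, s — 7 in total.
From those, q — 8 in total.
No other element is forced below h by the given relations, so the count is 8.

8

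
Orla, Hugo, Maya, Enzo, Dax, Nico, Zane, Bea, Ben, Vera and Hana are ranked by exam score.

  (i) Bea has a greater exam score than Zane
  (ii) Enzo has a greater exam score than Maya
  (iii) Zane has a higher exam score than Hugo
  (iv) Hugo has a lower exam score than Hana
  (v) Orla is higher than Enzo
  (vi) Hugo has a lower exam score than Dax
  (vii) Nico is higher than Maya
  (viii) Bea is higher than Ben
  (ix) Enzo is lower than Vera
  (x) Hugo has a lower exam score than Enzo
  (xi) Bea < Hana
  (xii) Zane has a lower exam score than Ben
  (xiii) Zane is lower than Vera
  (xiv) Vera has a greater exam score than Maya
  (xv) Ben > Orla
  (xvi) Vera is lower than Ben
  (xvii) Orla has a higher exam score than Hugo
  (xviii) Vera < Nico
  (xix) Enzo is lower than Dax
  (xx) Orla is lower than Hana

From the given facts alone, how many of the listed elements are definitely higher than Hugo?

9

Directly above Hugo: Zane, Enzo, Dax, Orla, Hana.
One step further: Vera, Ben, Bea (8 so far).
One step further: Nico (9 so far).
No other element is forced above Hugo by the given relations, so the count is 9.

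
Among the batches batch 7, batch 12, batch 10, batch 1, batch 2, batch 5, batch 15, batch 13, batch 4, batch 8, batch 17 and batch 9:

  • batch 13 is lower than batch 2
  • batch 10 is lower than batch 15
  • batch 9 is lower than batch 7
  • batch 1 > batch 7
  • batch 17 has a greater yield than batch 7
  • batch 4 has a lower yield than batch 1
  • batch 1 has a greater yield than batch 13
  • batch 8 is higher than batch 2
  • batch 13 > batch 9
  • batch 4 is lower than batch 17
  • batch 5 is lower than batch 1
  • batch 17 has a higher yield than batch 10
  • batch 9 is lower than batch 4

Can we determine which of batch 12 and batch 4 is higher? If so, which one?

undetermined

Following every chain through batch 12: nothing is chained to batch 12.
batch 4 is not reached, and no chain runs the other way from batch 4 to batch 12.
So the given relations leave the order of batch 12 and batch 4 undetermined.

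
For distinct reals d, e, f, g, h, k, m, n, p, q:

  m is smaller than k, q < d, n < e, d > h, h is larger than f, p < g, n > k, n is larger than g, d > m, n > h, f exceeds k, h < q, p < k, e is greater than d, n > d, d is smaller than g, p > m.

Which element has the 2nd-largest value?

Chaining the given pairs: m < p < k < f < h < q < d < g < n < e.
Counting 2 from the largest end gives n.

n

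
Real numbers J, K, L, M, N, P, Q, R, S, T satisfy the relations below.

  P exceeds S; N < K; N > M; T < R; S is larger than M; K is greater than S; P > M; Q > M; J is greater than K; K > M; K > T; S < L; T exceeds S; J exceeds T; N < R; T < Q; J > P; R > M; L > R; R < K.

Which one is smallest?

M

S is not least since M < S; N is not least since M < N; T is not least since S < T; R is not least since T < R; K is not least since M < K; P is not least since S < P; Q is not least since T < Q; J is not least since P < J; L is not least since R < L.
Only M has nothing below it, so M is the smallest.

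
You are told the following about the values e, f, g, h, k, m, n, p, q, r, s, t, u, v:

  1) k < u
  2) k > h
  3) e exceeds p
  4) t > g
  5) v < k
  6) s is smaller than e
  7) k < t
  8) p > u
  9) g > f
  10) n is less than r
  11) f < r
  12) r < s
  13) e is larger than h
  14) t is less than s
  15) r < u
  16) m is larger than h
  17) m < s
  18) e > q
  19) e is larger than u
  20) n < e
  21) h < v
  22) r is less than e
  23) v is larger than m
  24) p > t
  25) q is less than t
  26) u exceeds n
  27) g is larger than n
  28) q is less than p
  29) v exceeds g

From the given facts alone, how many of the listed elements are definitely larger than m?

Directly above m: v, s.
One step further: k, e (4 so far).
One step further: u, t (6 so far).
One step further: p (7 so far).
No other element is forced above m by the given relations, so the count is 7.

7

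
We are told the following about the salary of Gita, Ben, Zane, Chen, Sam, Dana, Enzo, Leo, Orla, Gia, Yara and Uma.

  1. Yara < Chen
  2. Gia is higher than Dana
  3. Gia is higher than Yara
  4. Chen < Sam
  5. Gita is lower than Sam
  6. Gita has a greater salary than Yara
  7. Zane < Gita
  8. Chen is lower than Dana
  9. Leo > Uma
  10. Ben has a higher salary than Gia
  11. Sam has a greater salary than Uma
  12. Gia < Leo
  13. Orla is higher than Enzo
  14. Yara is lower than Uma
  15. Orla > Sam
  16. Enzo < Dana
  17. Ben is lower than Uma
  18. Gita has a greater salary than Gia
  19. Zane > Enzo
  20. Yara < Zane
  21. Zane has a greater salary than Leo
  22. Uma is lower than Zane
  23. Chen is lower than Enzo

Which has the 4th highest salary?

Zane

The consecutive relations fix a unique order: Yara < Chen < Enzo < Dana < Gia < Ben < Uma < Leo < Zane < Gita < Sam < Orla.
Counting 4 from the largest end gives Zane.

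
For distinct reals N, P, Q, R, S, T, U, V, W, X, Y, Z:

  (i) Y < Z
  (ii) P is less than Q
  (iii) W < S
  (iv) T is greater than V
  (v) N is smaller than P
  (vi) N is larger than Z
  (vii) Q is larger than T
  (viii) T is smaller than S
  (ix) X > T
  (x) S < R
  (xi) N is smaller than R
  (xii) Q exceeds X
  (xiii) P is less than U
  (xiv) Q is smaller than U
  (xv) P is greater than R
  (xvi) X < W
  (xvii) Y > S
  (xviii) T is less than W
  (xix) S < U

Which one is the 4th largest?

R

Chaining the given pairs: V < T < X < W < S < Y < Z < N < R < P < Q < U.
Counting 4 from the largest end gives R.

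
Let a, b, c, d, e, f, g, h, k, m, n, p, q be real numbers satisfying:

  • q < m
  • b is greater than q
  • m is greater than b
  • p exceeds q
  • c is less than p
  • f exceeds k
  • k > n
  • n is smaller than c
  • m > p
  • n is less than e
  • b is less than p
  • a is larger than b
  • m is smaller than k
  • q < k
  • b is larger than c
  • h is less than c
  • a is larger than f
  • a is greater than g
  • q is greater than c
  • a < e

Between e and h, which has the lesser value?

Chaining the given relations: h < c < q < b < p < m < k < f < a < e.
So h < e; h is the smaller of the two.

h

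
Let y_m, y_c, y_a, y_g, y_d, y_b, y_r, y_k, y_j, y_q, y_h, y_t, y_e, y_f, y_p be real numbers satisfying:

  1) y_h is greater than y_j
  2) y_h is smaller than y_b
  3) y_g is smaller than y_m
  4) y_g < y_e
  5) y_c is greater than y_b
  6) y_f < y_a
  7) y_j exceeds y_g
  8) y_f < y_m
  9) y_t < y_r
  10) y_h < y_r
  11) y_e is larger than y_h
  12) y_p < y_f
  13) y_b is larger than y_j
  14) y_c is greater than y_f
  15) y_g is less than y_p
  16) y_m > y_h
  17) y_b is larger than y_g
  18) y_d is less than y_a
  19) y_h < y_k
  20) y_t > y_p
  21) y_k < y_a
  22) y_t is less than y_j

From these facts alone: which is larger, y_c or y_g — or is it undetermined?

y_c

y_g < y_p < y_t < y_j < y_h < y_b < y_c, by transitivity through y_p, y_t, y_j, y_h, y_b.
So y_c is larger.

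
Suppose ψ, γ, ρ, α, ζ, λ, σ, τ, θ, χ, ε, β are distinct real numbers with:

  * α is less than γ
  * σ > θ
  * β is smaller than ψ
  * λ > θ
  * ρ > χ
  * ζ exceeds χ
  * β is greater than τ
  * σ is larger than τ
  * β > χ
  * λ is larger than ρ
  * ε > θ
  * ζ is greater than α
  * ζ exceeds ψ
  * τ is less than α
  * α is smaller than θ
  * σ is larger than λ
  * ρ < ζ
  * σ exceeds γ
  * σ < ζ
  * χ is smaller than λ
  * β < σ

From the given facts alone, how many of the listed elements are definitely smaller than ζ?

10

The elements the relations force below ζ are τ, α, θ, χ, β, ρ, γ, ψ, λ, σ — no chain reaches any other.
That is 10.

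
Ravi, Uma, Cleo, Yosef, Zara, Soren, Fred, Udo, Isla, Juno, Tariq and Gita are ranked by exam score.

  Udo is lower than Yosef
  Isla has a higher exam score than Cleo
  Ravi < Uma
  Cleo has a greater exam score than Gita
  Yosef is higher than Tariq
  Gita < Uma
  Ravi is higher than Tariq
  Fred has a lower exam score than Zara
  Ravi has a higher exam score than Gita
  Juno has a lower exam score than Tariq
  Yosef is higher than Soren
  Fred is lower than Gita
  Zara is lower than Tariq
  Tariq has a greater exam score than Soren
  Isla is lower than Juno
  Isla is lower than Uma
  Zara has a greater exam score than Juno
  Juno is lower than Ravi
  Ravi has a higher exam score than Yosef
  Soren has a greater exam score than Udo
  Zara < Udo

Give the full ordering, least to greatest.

Nothing is placed below Fred, so it is least; from there Fred < Gita; Gita < Cleo; Cleo < Isla; Isla < Juno; Juno < Zara; Zara < Udo; Udo < Soren; Soren < Tariq; Tariq < Yosef; Yosef < Ravi; Ravi < Uma, each given directly.

Fred < Gita < Cleo < Isla < Juno < Zara < Udo < Soren < Tariq < Yosef < Ravi < Uma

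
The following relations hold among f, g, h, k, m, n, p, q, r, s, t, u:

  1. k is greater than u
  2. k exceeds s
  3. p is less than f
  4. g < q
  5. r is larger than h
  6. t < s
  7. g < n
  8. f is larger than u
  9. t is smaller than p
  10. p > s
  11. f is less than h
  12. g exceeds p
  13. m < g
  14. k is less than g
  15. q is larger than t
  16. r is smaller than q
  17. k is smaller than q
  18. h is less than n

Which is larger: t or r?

t < s and s < p give t < p.
Then p < f extends the chain to f.
With f < h: t < s < p < f < h.
With h < r: t < s < p < f < h < r.
So t < r; r is the larger of the two.

r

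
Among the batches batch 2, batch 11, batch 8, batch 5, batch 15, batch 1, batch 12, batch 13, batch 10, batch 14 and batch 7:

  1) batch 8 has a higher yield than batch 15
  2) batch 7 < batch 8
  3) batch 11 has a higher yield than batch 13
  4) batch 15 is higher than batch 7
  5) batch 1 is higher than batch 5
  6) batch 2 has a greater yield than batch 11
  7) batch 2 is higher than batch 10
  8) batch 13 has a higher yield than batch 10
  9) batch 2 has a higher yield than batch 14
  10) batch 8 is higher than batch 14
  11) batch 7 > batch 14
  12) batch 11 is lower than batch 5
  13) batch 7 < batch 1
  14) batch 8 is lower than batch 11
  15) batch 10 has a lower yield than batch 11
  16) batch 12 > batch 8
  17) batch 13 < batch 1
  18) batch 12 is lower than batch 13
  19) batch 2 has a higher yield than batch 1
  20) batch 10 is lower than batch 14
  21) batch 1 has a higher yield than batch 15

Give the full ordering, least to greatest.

batch 10 < batch 14 < batch 7 < batch 15 < batch 8 < batch 12 < batch 13 < batch 11 < batch 5 < batch 1 < batch 2

The consecutive links are each given: batch 10 < batch 14; batch 14 < batch 7; batch 7 < batch 15; batch 15 < batch 8; batch 8 < batch 12; batch 12 < batch 13; batch 13 < batch 11; batch 11 < batch 5; batch 5 < batch 1; batch 1 < batch 2.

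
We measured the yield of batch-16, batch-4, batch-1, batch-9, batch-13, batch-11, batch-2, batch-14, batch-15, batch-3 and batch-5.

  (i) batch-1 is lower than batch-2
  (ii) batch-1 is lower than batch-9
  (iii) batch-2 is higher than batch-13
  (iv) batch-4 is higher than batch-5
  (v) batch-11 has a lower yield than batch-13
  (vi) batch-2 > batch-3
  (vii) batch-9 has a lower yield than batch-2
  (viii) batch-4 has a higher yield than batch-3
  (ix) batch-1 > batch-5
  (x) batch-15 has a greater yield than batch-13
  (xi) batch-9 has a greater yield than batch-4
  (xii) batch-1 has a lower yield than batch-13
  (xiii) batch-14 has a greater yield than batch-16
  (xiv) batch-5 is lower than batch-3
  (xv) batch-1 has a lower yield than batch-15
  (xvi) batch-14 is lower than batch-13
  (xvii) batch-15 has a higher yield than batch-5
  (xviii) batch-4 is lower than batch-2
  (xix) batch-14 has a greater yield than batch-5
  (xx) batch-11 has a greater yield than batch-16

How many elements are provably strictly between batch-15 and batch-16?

3

The relations place batch-16 below batch-15. An element lies strictly between them when it is forced above batch-16 and also forced below batch-15.
Above batch-16: {batch-11, batch-14, batch-13, batch-2}. Below batch-15: {batch-5, batch-11, batch-14, batch-1, batch-13}.
Intersection: {batch-11, batch-14, batch-13} — 3.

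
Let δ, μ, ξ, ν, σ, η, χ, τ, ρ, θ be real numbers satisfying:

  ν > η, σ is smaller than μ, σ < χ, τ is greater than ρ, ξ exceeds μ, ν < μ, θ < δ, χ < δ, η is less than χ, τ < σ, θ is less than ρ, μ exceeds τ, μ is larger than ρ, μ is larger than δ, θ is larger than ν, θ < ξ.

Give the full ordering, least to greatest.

Nothing is placed below η, so it is least; from there η < ν; ν < θ; θ < ρ; ρ < τ; τ < σ; σ < χ; χ < δ; δ < μ; μ < ξ, each given directly.

η < ν < θ < ρ < τ < σ < χ < δ < μ < ξ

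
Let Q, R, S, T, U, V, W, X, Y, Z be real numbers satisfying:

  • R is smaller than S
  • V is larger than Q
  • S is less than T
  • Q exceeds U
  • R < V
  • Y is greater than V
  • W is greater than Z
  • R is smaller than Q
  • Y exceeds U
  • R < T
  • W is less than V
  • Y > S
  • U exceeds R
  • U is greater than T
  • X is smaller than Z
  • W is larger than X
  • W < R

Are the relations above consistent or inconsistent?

The single ordering X < Z < W < R < S < T < U < Q < V < Y satisfies every listed relation, so no contradiction arises.

consistent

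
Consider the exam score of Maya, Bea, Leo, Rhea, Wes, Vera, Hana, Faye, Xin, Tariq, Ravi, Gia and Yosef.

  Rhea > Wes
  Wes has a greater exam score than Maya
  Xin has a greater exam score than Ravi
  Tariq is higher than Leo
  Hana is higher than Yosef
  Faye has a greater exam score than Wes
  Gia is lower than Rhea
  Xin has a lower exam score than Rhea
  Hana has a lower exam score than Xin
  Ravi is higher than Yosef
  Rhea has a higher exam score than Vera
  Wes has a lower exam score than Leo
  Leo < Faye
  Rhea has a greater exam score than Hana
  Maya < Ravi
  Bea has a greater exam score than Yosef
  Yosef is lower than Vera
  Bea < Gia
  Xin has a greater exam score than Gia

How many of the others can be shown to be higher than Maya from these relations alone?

7

Directly above Maya: Wes, Ravi.
One step further: Leo, Xin, Faye, Rhea (6 so far).
One step further: Tariq (7 so far).
No other element is forced above Maya by the given relations, so the count is 7.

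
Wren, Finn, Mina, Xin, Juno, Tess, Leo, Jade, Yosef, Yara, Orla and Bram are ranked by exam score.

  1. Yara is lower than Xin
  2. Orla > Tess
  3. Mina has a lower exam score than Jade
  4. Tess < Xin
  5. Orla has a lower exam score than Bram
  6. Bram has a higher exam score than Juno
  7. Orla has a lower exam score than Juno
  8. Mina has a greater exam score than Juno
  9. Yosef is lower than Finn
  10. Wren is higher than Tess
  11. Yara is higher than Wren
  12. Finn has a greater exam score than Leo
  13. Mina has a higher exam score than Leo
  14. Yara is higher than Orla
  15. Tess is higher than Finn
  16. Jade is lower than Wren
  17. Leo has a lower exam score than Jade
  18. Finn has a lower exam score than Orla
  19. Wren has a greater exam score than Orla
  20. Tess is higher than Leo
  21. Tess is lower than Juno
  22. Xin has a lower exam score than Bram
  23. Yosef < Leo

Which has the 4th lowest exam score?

Tess

Piecing the relations together gives one ordering: Yosef < Leo < Finn < Tess < Orla < Juno < Mina < Jade < Wren < Yara < Xin < Bram.
The 4th smallest is Tess.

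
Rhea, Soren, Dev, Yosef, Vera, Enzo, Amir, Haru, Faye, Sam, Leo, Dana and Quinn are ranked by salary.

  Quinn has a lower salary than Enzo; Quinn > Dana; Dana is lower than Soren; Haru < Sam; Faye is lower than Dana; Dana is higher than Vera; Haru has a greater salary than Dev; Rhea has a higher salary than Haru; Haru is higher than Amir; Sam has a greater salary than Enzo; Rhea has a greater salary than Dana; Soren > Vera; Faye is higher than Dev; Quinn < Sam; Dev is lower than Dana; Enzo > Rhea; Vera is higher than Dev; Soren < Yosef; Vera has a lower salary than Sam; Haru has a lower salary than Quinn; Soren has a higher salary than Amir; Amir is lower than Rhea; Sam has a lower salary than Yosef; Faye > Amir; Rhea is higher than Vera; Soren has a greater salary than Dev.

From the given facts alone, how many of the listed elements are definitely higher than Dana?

The elements the relations force above Dana are Rhea, Quinn, Enzo, Soren, Sam, Yosef — no chain reaches any other.
That is 6.

6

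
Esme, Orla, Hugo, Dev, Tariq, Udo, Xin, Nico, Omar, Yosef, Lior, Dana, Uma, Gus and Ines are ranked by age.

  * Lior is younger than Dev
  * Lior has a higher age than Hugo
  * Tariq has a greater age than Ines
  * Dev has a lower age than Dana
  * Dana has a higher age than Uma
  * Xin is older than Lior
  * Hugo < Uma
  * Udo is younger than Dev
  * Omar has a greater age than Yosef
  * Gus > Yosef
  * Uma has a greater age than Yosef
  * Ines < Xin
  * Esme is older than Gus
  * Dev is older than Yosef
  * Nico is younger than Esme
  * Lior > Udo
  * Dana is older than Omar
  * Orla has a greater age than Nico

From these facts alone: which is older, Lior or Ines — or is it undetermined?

Following every chain through Ines: above Ines we get Tariq, Xin.
Lior is not reached, and no chain runs the other way from Lior to Ines.
So the given relations leave the order of Ines and Lior undetermined.

undetermined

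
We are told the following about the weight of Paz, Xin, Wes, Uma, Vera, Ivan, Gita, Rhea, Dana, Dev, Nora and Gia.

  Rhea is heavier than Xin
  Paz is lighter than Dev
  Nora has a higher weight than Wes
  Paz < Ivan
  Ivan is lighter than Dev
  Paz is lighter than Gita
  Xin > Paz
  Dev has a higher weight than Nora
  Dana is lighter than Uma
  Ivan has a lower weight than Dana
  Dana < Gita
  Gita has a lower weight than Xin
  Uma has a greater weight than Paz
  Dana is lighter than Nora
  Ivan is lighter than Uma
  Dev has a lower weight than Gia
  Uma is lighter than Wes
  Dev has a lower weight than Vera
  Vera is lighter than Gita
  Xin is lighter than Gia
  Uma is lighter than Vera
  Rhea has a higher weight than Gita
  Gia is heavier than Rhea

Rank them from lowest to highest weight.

Paz < Ivan < Dana < Uma < Wes < Nora < Dev < Vera < Gita < Xin < Rhea < Gia

The consecutive links are each given: Paz < Ivan; Ivan < Dana; Dana < Uma; Uma < Wes; Wes < Nora; Nora < Dev; Dev < Vera; Vera < Gita; Gita < Xin; Xin < Rhea; Rhea < Gia.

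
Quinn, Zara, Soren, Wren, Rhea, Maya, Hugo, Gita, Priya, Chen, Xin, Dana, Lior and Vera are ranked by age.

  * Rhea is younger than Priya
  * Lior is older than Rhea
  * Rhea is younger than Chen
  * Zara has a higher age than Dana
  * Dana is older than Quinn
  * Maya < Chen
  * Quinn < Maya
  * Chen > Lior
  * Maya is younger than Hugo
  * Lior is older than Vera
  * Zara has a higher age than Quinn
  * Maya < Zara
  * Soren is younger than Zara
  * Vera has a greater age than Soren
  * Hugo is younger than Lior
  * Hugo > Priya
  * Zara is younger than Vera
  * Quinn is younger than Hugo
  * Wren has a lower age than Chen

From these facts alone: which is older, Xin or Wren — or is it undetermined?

Following every chain through Wren: above Wren we get Chen.
Xin is not reached, and no chain runs the other way from Xin to Wren.
So the given relations leave the order of Wren and Xin undetermined.

undetermined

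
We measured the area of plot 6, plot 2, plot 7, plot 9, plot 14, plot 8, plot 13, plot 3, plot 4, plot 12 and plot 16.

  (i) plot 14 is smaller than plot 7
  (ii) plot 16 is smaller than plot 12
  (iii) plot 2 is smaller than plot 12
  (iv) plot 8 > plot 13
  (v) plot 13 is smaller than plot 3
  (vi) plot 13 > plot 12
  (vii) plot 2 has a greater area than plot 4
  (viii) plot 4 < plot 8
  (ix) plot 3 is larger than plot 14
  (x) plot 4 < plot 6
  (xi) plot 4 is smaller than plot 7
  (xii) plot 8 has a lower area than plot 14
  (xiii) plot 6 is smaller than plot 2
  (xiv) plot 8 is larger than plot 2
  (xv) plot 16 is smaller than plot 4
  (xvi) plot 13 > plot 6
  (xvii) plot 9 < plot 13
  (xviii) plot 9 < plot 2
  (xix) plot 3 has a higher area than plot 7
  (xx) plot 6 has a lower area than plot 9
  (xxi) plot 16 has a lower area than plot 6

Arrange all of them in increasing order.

plot 16 < plot 4 < plot 6 < plot 9 < plot 2 < plot 12 < plot 13 < plot 8 < plot 14 < plot 7 < plot 3

The consecutive links are each given: plot 16 < plot 4; plot 4 < plot 6; plot 6 < plot 9; plot 9 < plot 2; plot 2 < plot 12; plot 12 < plot 13; plot 13 < plot 8; plot 8 < plot 14; plot 14 < plot 7; plot 7 < plot 3.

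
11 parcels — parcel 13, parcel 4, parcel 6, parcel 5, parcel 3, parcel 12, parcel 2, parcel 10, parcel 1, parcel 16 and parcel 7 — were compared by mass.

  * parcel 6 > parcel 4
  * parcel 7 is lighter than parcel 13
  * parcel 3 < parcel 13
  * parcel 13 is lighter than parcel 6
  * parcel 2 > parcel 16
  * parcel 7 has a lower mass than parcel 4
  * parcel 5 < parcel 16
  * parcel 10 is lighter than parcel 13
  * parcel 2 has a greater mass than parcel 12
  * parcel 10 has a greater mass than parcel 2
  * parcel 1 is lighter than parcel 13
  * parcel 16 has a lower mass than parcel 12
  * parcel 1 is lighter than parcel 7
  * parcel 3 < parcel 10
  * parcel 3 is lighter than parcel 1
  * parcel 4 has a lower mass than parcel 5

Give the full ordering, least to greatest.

Each adjacent pair is fixed by a given relation: parcel 3 < parcel 1; parcel 1 < parcel 7; parcel 7 < parcel 4; parcel 4 < parcel 5; parcel 5 < parcel 16; parcel 16 < parcel 12; parcel 12 < parcel 2; parcel 2 < parcel 10; parcel 10 < parcel 13; parcel 13 < parcel 6. Chaining them end to end gives the full order.

parcel 3 < parcel 1 < parcel 7 < parcel 4 < parcel 5 < parcel 16 < parcel 12 < parcel 2 < parcel 10 < parcel 13 < parcel 6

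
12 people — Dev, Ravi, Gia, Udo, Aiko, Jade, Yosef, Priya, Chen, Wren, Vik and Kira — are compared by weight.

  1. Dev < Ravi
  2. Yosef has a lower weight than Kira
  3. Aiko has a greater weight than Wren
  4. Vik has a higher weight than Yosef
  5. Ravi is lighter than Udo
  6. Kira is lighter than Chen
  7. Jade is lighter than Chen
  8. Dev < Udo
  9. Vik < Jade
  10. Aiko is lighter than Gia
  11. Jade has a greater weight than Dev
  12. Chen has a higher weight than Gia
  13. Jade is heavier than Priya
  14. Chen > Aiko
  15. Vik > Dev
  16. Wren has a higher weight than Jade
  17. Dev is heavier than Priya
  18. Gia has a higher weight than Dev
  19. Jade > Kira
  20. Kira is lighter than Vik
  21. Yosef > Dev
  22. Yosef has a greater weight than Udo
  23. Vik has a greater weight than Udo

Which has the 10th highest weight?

Ravi

Chaining the given pairs: Priya < Dev < Ravi < Udo < Yosef < Kira < Vik < Jade < Wren < Aiko < Gia < Chen.
Counting 10 from the largest end gives Ravi.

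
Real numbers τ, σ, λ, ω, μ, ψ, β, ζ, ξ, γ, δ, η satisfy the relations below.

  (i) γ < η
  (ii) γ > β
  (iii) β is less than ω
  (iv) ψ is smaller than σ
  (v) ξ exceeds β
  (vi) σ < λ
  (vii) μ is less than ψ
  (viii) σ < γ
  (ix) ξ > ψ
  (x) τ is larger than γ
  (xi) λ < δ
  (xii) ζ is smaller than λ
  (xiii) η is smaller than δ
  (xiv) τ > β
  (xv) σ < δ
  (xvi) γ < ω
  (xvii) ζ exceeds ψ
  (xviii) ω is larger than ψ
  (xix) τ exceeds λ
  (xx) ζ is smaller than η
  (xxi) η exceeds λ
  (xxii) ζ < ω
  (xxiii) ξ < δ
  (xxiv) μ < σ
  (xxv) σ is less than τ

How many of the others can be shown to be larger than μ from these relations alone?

10

From μ the given relations immediately reach ψ, σ.
From those, ζ, λ, γ, ω, ξ, τ, δ — 9 in total.
From those, η — 10 in total.
Nothing else is reachable above μ; 10 in all.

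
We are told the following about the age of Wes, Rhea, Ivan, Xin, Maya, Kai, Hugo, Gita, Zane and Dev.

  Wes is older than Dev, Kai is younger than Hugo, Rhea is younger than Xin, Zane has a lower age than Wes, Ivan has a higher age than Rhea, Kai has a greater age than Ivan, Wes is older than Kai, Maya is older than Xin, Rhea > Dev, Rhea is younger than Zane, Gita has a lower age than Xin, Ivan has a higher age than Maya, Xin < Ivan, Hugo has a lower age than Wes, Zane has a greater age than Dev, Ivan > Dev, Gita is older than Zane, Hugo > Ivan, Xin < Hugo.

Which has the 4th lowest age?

The consecutive relations fix a unique order: Dev < Rhea < Zane < Gita < Xin < Maya < Ivan < Kai < Hugo < Wes.
Counting 4 from the smallest end gives Gita.

Gita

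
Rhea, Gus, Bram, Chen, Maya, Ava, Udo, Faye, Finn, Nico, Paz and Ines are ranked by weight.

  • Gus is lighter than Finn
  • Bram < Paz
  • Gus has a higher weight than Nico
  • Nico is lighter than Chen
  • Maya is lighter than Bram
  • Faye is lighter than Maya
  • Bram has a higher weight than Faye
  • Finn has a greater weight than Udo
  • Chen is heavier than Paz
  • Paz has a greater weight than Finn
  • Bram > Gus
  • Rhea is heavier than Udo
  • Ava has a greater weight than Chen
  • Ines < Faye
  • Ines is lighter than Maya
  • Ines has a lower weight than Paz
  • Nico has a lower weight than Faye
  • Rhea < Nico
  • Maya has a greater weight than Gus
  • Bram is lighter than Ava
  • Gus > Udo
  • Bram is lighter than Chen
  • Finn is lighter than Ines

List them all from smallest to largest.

Each adjacent pair is fixed by a given relation: Udo < Rhea; Rhea < Nico; Nico < Gus; Gus < Finn; Finn < Ines; Ines < Faye; Faye < Maya; Maya < Bram; Bram < Paz; Paz < Chen; Chen < Ava. Chaining them end to end gives the full order.

Udo < Rhea < Nico < Gus < Finn < Ines < Faye < Maya < Bram < Paz < Chen < Ava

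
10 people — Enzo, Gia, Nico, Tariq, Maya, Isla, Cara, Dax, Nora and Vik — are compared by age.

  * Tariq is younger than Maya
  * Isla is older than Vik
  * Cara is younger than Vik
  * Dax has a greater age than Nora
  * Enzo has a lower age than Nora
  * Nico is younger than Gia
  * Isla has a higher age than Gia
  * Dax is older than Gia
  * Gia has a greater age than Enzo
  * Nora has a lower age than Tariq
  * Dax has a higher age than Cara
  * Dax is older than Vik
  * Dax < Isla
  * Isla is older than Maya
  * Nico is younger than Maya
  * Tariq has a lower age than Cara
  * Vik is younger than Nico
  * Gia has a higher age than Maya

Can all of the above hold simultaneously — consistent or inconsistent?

consistent

Every relation is compatible with Enzo < Nora < Tariq < Cara < Vik < Nico < Maya < Gia < Dax < Isla; the set is consistent.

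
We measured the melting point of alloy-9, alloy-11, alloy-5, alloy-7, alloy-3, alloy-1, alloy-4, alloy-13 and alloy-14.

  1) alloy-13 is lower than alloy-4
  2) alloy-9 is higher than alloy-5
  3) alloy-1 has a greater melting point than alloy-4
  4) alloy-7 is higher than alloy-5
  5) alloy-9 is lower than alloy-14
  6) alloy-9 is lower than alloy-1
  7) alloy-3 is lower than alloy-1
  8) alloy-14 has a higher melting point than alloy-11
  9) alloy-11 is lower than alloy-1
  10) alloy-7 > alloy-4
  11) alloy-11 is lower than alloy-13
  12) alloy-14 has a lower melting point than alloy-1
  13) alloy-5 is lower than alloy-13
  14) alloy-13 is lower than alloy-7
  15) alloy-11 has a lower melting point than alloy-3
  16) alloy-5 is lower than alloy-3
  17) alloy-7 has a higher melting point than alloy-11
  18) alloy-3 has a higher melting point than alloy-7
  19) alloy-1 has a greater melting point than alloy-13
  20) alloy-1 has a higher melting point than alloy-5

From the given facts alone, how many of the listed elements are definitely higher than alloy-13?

4

From alloy-13 the given relations immediately reach alloy-4, alloy-7, alloy-1.
From those, alloy-3 — 4 in total.
Nothing else is reachable above alloy-13; 4 in all.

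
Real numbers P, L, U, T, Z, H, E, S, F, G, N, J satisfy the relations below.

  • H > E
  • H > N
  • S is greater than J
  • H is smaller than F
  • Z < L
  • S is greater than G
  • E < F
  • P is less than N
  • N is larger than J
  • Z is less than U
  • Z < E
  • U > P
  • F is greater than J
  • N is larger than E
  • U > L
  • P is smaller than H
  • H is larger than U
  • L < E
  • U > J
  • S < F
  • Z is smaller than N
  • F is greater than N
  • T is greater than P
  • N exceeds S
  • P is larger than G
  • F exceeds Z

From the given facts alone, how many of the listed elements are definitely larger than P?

5

The elements the relations force above P are U, N, T, H, F — no chain reaches any other.
That is 5.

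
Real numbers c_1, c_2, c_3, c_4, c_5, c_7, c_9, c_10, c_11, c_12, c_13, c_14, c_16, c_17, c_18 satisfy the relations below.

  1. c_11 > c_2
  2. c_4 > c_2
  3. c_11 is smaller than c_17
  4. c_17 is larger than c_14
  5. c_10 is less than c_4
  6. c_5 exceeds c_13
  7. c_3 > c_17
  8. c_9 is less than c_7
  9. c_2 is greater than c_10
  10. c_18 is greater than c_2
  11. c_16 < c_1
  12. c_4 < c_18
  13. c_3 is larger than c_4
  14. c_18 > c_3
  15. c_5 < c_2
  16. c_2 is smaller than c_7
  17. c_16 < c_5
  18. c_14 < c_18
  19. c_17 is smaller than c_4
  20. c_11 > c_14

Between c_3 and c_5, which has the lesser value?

c_5

Link the given pairs in sequence: c_5 < c_2; c_2 < c_11; c_11 < c_17; c_17 < c_4; c_4 < c_3.
Together: c_5 < c_2 < c_11 < c_17 < c_4 < c_3.
So c_5 < c_3; c_5 is the smaller of the two.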